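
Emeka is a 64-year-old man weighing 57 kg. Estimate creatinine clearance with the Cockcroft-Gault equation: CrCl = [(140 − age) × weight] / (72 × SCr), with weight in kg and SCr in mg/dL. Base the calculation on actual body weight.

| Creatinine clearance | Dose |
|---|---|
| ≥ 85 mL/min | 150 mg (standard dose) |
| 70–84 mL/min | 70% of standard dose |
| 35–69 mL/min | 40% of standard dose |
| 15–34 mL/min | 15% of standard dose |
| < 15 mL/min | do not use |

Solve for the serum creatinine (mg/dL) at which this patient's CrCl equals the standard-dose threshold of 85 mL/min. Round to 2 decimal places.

Standard dose requires CrCl ≥ 85 mL/min.
Set (140 − 64) × 57 / (72 × SCr) = 85
SCr = (140 − 64) × 57 / (72 × 85) = 0.708 mg/dL

0.71 mg/dL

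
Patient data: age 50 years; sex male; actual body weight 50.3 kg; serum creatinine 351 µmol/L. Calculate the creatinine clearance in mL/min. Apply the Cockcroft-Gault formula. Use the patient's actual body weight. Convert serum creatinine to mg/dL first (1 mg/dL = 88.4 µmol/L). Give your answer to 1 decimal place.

SCr = 351 / 88.4 = 3.971 mg/dL
CrCl = (140 − 50) × 50.3 / (72 × 3.971) = 4527.0 / 285.91 ≈ 15.8 mL/min

15.8 mL/min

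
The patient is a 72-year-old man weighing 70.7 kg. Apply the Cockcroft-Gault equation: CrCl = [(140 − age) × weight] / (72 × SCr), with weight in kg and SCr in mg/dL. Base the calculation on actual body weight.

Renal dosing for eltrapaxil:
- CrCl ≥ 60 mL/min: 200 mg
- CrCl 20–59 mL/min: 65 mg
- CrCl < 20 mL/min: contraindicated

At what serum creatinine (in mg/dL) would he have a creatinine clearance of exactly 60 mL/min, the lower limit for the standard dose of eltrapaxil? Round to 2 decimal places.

Standard dose requires CrCl ≥ 60 mL/min.
Set (140 − 72) × 70.7 / (72 × SCr) = 60
SCr = (140 − 72) × 70.7 / (72 × 60) = 1.113 mg/dL

1.11 mg/dL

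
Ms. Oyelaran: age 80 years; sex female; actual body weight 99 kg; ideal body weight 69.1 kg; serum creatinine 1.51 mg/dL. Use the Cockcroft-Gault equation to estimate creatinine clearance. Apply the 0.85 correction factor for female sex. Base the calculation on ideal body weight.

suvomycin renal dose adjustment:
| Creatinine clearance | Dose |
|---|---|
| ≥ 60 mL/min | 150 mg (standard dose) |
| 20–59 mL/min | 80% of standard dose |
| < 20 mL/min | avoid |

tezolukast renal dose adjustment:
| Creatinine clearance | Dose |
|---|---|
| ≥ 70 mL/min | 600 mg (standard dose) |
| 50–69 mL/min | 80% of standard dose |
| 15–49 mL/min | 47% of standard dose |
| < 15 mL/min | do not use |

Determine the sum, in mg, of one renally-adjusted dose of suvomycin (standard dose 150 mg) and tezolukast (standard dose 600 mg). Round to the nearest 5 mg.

CrCl = (140 − 80) × 69.1 / (72 × 1.51) × 0.85 = 4146.0 / 108.72 × 0.85 ≈ 32.4 mL/min
CrCl ≈ 32 mL/min.
suvomycin: 20–59 mL/min → 80% of 150 mg = 120 mg.
tezolukast: 15–49 mL/min → 47% of 600 mg = 282 mg.
Total = 120 + 282 = 402 mg.

400 mg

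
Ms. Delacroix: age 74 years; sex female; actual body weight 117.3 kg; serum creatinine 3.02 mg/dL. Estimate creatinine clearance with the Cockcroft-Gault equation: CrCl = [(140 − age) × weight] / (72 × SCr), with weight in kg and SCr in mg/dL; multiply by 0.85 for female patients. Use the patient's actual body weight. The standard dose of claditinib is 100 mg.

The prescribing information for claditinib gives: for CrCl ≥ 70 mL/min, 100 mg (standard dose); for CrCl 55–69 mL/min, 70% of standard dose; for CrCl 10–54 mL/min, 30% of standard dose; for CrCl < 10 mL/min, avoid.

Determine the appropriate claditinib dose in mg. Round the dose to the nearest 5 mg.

30 mg

CrCl = (140 − 74) × 117.3 / (72 × 3.02) × 0.85 = 7741.8 / 217.44 × 0.85 ≈ 30.3 mL/min
CrCl ≈ 30 mL/min → bracket 10–54 mL/min.
30% of 100 mg = 30 mg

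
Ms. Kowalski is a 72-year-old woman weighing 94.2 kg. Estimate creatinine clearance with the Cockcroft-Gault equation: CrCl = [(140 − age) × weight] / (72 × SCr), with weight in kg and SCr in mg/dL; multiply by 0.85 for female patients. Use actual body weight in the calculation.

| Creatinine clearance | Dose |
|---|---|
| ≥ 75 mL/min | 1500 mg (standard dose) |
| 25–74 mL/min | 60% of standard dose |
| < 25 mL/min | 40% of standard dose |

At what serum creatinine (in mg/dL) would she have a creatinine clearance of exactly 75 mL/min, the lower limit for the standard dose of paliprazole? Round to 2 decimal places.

1.01 mg/dL

Standard dose requires CrCl ≥ 75 mL/min.
Set (140 − 72) × 94.2 × 0.85 / (72 × SCr) = 75
SCr = (140 − 72) × 94.2 × 0.85 / (72 × 75) = 1.008 mg/dL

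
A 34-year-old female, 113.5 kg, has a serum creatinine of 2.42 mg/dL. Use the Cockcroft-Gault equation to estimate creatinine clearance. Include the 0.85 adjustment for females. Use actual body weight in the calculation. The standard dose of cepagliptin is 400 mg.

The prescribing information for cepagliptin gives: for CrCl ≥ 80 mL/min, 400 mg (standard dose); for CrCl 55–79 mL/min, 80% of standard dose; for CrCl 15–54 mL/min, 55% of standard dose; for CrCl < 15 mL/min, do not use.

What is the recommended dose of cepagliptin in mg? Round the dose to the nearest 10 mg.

320 mg

CrCl = (140 − 34) × 113.5 / (72 × 2.42) × 0.85 = 12031.0 / 174.24 × 0.85 ≈ 58.7 mL/min
CrCl ≈ 59 mL/min → bracket 55–79 mL/min.
80% of 400 mg = 320 mg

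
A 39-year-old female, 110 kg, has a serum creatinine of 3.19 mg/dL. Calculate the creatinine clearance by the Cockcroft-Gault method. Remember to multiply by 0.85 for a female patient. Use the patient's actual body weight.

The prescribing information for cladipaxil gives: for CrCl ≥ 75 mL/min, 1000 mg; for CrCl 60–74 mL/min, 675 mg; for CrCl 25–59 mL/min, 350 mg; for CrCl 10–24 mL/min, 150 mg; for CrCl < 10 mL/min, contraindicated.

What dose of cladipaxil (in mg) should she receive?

350 mg

CrCl = (140 − 39) × 110 / (72 × 3.19) × 0.85 = 11110.0 / 229.68 × 0.85 ≈ 41.1 mL/min
CrCl ≈ 41 mL/min → bracket 25–59 mL/min.
Dose for this bracket: 350 mg.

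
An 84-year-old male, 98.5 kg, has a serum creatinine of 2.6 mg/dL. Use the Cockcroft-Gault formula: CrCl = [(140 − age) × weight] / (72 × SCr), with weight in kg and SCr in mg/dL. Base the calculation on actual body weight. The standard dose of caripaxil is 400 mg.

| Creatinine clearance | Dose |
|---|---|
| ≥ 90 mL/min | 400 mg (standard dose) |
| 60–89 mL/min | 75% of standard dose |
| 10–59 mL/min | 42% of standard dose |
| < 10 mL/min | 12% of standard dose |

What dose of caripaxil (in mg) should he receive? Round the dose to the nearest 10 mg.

170 mg

CrCl = (140 − 84) × 98.5 / (72 × 2.6) = 5516.0 / 187.20 ≈ 29.5 mL/min
CrCl ≈ 29 mL/min → bracket 10–59 mL/min.
42% of 400 mg = 168 mg → 170 mg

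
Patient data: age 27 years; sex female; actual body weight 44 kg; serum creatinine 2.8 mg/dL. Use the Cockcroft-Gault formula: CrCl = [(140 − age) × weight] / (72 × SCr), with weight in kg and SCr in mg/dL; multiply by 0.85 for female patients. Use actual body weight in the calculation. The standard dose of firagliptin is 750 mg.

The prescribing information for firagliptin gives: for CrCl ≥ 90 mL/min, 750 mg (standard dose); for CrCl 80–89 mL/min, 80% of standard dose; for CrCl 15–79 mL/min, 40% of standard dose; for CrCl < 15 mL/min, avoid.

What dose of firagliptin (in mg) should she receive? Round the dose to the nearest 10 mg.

300 mg

CrCl = (140 − 27) × 44 / (72 × 2.8) × 0.85 = 4972.0 / 201.60 × 0.85 ≈ 21.0 mL/min
CrCl ≈ 21 mL/min → bracket 15–79 mL/min.
40% of 750 mg = 300 mg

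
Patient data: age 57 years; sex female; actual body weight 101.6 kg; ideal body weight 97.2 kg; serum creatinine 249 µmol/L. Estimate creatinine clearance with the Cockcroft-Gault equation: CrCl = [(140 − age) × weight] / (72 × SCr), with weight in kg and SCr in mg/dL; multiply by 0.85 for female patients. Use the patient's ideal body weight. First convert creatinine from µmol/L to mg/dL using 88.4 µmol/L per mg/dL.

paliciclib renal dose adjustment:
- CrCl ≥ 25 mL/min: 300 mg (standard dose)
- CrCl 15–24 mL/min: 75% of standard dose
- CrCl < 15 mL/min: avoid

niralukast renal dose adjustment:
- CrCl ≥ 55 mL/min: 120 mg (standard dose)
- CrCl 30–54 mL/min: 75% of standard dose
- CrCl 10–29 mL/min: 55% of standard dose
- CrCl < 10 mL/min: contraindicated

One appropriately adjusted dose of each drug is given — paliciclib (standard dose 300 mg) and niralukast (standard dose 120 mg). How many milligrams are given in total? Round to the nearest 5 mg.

390 mg

SCr = 249 / 88.4 = 2.817 mg/dL
CrCl = (140 − 57) × 97.2 / (72 × 2.817) × 0.85 = 8067.6 / 202.82 × 0.85 ≈ 33.8 mL/min
CrCl ≈ 34 mL/min.
paliciclib: ≥ 25 mL/min → 100% of 300 mg = 300 mg.
niralukast: 30–54 mL/min → 75% of 120 mg = 90 mg.
Total = 300 + 90 = 390 mg.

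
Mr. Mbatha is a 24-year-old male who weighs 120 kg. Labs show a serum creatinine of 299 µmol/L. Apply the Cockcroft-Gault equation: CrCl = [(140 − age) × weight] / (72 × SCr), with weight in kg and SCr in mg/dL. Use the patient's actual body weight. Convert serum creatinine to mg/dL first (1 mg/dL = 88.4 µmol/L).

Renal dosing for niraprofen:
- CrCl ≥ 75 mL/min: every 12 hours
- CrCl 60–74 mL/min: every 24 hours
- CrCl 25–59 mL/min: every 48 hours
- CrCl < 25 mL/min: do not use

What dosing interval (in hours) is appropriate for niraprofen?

every 48 hours

SCr = 299 / 88.4 = 3.382 mg/dL
CrCl = (140 − 24) × 120 / (72 × 3.382) = 13920.0 / 243.50 ≈ 57.2 mL/min
CrCl ≈ 57 mL/min → bracket 25–59 mL/min → every 48 hours.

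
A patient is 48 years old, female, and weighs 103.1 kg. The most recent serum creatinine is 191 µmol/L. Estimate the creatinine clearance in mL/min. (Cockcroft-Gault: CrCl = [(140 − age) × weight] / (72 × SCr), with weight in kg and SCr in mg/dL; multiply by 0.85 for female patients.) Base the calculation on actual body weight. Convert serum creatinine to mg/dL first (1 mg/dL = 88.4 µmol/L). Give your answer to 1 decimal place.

SCr = 191 / 88.4 = 2.161 mg/dL
CrCl = (140 − 48) × 103.1 / (72 × 2.161) × 0.85 = 9485.2 / 155.59 × 0.85 ≈ 51.8 mL/min

51.8 mL/min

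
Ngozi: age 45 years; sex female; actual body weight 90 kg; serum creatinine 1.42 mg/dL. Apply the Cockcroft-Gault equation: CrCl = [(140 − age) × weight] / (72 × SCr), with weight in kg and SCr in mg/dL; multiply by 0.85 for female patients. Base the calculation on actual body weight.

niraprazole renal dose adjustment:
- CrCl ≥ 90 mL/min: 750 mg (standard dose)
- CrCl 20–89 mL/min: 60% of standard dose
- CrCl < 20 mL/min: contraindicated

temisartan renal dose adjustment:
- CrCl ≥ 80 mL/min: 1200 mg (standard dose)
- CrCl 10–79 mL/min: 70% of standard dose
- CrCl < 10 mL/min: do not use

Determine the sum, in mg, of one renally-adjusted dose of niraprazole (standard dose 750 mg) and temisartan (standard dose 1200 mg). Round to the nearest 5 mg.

1290 mg

CrCl = (140 − 45) × 90 / (72 × 1.42) × 0.85 = 8550.0 / 102.24 × 0.85 ≈ 71.1 mL/min
CrCl ≈ 71 mL/min.
niraprazole: 20–89 mL/min → 60% of 750 mg = 450 mg.
temisartan: 10–79 mL/min → 70% of 1200 mg = 840 mg.
Total = 450 + 840 = 1290 mg.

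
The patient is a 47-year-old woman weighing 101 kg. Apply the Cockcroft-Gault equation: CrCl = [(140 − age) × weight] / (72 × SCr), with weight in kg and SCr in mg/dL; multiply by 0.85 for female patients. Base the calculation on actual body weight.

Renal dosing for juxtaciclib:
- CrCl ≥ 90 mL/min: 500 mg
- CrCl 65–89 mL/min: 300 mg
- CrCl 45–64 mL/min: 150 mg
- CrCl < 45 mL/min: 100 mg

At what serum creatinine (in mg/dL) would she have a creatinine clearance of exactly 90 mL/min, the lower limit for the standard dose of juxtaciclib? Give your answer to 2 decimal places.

1.23 mg/dL

Standard dose requires CrCl ≥ 90 mL/min.
Set (140 − 47) × 101 × 0.85 / (72 × SCr) = 90
SCr = (140 − 47) × 101 × 0.85 / (72 × 90) = 1.232 mg/dL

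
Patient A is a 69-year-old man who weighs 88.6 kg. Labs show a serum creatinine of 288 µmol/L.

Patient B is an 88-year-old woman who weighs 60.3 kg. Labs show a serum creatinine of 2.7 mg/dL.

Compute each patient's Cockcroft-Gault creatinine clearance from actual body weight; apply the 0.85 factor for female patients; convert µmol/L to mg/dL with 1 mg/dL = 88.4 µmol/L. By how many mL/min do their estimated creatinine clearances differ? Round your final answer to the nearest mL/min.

13 mL/min

Patient A: SCr = 288 / 88.4 = 3.258 mg/dL
Patient A: CrCl = (140 − 69) × 88.6 / (72 × 3.258) = 6290.6 / 234.58 ≈ 26.8 mL/min
Patient B: CrCl = (140 − 88) × 60.3 / (72 × 2.7) × 0.85 = 3135.6 / 194.40 × 0.85 ≈ 13.7 mL/min
|26.8 − 13.7| = 13.1 mL/min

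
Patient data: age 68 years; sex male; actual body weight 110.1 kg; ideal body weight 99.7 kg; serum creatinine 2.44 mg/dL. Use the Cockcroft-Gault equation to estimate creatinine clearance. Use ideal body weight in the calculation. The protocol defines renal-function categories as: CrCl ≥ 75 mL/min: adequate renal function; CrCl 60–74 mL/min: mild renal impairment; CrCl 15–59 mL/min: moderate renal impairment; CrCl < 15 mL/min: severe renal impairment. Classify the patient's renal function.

CrCl = (140 − 68) × 99.7 / (72 × 2.44) = 7178.4 / 175.68 ≈ 40.9 mL/min
41 mL/min falls in the 'moderate renal impairment' range.

moderate renal impairment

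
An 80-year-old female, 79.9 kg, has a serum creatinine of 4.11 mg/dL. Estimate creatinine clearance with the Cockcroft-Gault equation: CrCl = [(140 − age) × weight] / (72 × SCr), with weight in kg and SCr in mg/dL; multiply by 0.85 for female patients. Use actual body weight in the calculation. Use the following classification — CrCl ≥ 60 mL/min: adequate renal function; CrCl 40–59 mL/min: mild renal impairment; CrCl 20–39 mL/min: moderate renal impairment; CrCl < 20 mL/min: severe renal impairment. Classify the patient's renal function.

CrCl = (140 − 80) × 79.9 / (72 × 4.11) × 0.85 = 4794.0 / 295.92 × 0.85 ≈ 13.8 mL/min
14 mL/min falls in the 'severe renal impairment' range.

severe renal impairment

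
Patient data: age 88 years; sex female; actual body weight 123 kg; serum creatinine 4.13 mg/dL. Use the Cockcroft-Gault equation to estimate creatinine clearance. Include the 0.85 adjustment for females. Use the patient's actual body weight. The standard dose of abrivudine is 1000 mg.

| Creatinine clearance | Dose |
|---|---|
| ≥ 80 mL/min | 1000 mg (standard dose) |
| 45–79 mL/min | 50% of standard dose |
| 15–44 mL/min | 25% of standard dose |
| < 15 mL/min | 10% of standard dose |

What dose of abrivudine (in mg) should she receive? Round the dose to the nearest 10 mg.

250 mg

CrCl = (140 − 88) × 123 / (72 × 4.13) × 0.85 = 6396.0 / 297.36 × 0.85 ≈ 18.3 mL/min
CrCl ≈ 18 mL/min → bracket 15–44 mL/min.
25% of 1000 mg = 250 mg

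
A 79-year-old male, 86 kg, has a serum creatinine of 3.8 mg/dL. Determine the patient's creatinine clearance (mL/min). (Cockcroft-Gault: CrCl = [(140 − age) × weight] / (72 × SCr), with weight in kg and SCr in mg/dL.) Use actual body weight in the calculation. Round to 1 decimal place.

CrCl = (140 − 79) × 86 / (72 × 3.8) = 5246.0 / 273.60 ≈ 19.2 mL/min

19.2 mL/min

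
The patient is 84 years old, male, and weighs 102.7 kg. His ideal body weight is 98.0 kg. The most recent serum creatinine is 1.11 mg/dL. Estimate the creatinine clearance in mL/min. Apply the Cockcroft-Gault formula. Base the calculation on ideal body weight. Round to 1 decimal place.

CrCl = (140 − 84) × 98 / (72 × 1.11) = 5488.0 / 79.92 ≈ 68.7 mL/min

68.7 mL/min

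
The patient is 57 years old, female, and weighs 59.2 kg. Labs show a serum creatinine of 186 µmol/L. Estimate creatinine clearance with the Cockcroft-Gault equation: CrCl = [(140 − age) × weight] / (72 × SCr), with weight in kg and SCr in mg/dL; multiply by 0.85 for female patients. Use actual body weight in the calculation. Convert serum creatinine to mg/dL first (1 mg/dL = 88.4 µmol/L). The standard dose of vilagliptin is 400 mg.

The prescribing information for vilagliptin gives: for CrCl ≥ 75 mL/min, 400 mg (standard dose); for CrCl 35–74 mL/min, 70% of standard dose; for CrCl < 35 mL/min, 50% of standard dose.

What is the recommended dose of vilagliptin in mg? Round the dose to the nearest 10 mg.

200 mg

SCr = 186 / 88.4 = 2.104 mg/dL
CrCl = (140 − 57) × 59.2 / (72 × 2.104) × 0.85 = 4913.6 / 151.49 × 0.85 ≈ 27.6 mL/min
CrCl ≈ 28 mL/min → bracket < 35 mL/min.
50% of 400 mg = 200 mg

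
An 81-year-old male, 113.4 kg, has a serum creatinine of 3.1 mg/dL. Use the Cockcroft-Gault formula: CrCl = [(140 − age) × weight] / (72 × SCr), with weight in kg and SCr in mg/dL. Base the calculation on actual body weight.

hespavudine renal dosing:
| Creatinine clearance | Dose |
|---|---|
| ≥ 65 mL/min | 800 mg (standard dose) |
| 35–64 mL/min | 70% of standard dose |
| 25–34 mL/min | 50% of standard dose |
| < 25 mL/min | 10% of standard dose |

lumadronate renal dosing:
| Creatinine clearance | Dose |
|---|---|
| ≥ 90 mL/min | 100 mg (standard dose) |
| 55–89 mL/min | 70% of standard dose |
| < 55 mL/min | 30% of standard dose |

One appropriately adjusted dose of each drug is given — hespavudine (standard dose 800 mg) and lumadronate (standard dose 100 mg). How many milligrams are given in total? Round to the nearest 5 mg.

430 mg

CrCl = (140 − 81) × 113.4 / (72 × 3.1) = 6690.6 / 223.20 ≈ 30.0 mL/min
CrCl ≈ 30 mL/min.
hespavudine: 25–34 mL/min → 50% of 800 mg = 400 mg.
lumadronate: < 55 mL/min → 30% of 100 mg = 30 mg.
Total = 400 + 30 = 430 mg.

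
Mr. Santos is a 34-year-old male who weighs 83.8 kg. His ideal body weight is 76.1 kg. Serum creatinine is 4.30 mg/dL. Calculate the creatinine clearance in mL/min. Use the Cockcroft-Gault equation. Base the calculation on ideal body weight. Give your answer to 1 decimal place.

26.1 mL/min

CrCl = (140 − 34) × 76.1 / (72 × 4.3) = 8066.6 / 309.60 ≈ 26.1 mL/min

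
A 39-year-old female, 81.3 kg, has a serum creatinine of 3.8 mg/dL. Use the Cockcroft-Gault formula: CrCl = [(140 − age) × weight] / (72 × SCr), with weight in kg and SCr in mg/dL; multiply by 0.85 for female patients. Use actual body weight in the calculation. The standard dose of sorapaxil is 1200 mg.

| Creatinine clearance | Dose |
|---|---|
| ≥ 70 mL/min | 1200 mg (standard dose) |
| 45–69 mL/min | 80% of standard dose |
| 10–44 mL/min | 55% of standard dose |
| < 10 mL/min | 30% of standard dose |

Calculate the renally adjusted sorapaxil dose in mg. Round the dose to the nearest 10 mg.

CrCl = (140 − 39) × 81.3 / (72 × 3.8) × 0.85 = 8211.3 / 273.60 × 0.85 ≈ 25.5 mL/min
CrCl ≈ 26 mL/min → bracket 10–44 mL/min.
55% of 1200 mg = 660 mg

660 mg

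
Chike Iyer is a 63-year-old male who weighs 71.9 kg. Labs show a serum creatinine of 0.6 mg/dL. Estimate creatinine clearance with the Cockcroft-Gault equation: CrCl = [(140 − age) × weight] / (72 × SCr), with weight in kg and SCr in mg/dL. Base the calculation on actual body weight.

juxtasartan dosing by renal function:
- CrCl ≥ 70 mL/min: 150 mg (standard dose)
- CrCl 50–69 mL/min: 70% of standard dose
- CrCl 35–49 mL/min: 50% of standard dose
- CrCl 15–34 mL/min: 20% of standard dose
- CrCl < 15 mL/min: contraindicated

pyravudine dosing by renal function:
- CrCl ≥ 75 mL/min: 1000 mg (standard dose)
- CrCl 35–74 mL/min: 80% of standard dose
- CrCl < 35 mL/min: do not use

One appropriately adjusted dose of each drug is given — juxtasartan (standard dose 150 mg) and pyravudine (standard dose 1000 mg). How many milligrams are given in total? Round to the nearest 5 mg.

CrCl = (140 − 63) × 71.9 / (72 × 0.6) = 5536.3 / 43.20 ≈ 128.2 mL/min
CrCl ≈ 128 mL/min.
juxtasartan: ≥ 70 mL/min → 100% of 150 mg = 150 mg.
pyravudine: ≥ 75 mL/min → 100% of 1000 mg = 1000 mg.
Total = 150 + 1000 = 1150 mg.

1150 mg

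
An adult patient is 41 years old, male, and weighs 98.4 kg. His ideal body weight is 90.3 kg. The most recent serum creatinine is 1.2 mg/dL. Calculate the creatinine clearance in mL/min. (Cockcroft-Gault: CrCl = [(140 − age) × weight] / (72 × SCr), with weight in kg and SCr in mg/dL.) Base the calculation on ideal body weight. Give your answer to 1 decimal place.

103.5 mL/min

CrCl = (140 − 41) × 90.3 / (72 × 1.2) = 8939.7 / 86.40 ≈ 103.5 mL/min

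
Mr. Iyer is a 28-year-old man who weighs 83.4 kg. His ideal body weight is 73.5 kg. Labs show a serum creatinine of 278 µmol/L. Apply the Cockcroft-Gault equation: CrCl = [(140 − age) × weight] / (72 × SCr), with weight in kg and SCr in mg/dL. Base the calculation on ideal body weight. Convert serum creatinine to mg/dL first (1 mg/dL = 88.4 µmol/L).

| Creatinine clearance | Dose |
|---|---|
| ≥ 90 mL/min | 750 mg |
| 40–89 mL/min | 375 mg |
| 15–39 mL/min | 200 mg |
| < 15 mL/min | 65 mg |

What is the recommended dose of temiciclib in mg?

SCr = 278 / 88.4 = 3.145 mg/dL
CrCl = (140 − 28) × 73.5 / (72 × 3.145) = 8232.0 / 226.44 ≈ 36.4 mL/min
CrCl ≈ 36 mL/min → bracket 15–39 mL/min.
Dose for this bracket: 200 mg.

200 mg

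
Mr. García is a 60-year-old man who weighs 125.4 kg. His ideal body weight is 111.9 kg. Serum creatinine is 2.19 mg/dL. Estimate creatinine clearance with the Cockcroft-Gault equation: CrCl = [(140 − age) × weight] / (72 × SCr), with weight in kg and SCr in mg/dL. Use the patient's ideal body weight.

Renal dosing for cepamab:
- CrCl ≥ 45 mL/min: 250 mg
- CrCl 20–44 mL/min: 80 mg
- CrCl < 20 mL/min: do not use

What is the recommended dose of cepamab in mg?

250 mg

CrCl = (140 − 60) × 111.9 / (72 × 2.19) = 8952.0 / 157.68 ≈ 56.8 mL/min
CrCl ≈ 57 mL/min → bracket ≥ 45 mL/min.
Dose for this bracket: 250 mg.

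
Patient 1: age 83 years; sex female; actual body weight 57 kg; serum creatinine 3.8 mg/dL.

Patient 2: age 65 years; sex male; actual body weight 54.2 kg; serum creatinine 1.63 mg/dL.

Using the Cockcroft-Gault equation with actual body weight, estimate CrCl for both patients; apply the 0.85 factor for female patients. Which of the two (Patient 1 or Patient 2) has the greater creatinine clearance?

Patient 1: CrCl = (140 − 83) × 57 / (72 × 3.8) × 0.85 = 3249.0 / 273.60 × 0.85 ≈ 10.1 mL/min
Patient 2: CrCl = (140 − 65) × 54.2 / (72 × 1.63) = 4065.0 / 117.36 ≈ 34.6 mL/min
10.1 vs 34.6 mL/min → Patient 2 is higher.

Patient 2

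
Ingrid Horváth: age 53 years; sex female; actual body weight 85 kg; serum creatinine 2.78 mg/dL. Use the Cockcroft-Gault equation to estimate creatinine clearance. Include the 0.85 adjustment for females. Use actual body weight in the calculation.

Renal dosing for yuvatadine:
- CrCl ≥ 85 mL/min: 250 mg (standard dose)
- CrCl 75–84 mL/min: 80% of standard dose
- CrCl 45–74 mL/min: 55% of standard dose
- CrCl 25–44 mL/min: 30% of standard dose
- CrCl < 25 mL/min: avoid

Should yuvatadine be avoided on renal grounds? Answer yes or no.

no

CrCl = (140 − 53) × 85 / (72 × 2.78) × 0.85 = 7395.0 / 200.16 × 0.85 ≈ 31.4 mL/min
CrCl ≈ 31 mL/min, which is ≥ 25 mL/min.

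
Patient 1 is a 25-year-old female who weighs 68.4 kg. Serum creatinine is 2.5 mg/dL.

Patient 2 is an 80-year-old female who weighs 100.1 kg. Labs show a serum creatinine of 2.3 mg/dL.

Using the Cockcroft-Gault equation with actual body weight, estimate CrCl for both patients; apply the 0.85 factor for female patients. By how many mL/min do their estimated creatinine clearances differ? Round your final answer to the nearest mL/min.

Patient 1: CrCl = (140 − 25) × 68.4 / (72 × 2.5) × 0.85 = 7866.0 / 180.00 × 0.85 ≈ 37.1 mL/min
Patient 2: CrCl = (140 − 80) × 100.1 / (72 × 2.3) × 0.85 = 6006.0 / 165.60 × 0.85 ≈ 30.8 mL/min
|37.1 − 30.8| = 6.3 mL/min

6 mL/min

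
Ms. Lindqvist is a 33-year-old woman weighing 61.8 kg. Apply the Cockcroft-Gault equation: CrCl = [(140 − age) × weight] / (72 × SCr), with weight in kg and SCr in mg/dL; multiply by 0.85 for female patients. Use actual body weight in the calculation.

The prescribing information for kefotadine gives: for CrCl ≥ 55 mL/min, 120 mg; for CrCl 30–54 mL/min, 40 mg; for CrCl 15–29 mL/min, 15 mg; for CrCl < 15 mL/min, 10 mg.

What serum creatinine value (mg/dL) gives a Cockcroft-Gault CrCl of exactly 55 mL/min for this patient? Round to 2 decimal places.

1.42 mg/dL

Standard dose requires CrCl ≥ 55 mL/min.
Set (140 − 33) × 61.8 × 0.85 / (72 × SCr) = 55
SCr = (140 − 33) × 61.8 × 0.85 / (72 × 55) = 1.419 mg/dL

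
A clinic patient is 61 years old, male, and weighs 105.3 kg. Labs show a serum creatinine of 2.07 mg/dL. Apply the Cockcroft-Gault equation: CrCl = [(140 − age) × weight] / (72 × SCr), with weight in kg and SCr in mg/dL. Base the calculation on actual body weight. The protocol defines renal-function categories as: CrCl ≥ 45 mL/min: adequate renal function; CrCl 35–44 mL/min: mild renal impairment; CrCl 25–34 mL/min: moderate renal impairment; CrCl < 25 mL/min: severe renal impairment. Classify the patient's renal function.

CrCl = (140 − 61) × 105.3 / (72 × 2.07) = 8318.7 / 149.04 ≈ 55.8 mL/min
56 mL/min falls in the 'adequate renal function' range.

adequate renal function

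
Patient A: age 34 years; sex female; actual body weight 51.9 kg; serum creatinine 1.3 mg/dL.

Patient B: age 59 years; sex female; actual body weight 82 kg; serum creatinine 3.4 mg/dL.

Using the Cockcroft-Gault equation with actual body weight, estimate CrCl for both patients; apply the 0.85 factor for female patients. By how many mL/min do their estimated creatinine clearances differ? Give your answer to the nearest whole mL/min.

27 mL/min

Patient A: CrCl = (140 − 34) × 51.9 / (72 × 1.3) × 0.85 = 5501.4 / 93.60 × 0.85 ≈ 50.0 mL/min
Patient B: CrCl = (140 − 59) × 82 / (72 × 3.4) × 0.85 = 6642.0 / 244.80 × 0.85 ≈ 23.1 mL/min
|50.0 − 23.1| = 26.9 mL/min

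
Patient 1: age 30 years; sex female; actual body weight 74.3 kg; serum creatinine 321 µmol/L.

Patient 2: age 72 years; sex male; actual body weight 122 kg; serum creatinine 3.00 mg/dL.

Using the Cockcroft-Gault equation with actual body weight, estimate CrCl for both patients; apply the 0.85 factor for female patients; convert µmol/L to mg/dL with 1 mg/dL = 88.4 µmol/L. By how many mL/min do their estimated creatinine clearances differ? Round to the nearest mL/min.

12 mL/min

Patient 1: SCr = 321 / 88.4 = 3.631 mg/dL
Patient 1: CrCl = (140 − 30) × 74.3 / (72 × 3.631) × 0.85 = 8173.0 / 261.43 × 0.85 ≈ 26.6 mL/min
Patient 2: CrCl = (140 − 72) × 122 / (72 × 3) = 8296.0 / 216.00 ≈ 38.4 mL/min
|26.6 − 38.4| = 11.8 mL/min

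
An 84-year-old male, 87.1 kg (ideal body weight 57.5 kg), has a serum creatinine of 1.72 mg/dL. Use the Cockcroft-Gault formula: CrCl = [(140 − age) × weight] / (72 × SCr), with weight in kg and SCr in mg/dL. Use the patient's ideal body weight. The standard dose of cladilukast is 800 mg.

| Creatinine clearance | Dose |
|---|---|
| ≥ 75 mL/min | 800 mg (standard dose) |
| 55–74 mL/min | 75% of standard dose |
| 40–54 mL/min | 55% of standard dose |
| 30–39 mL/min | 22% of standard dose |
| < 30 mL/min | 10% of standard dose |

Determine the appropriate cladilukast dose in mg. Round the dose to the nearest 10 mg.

CrCl = (140 − 84) × 57.5 / (72 × 1.72) = 3220.0 / 123.84 ≈ 26.0 mL/min
CrCl ≈ 26 mL/min → bracket < 30 mL/min.
10% of 800 mg = 80 mg

80 mg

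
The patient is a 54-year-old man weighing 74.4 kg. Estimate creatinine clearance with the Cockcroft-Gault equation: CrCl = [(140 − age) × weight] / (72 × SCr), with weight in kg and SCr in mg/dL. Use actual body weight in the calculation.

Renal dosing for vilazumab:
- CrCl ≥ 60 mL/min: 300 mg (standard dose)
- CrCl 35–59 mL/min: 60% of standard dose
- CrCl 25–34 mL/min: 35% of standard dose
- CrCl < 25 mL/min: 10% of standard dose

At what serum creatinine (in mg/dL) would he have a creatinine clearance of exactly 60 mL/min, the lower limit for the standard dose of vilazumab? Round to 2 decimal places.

Standard dose requires CrCl ≥ 60 mL/min.
Set (140 − 54) × 74.4 / (72 × SCr) = 60
SCr = (140 − 54) × 74.4 / (72 × 60) = 1.481 mg/dL

1.48 mg/dL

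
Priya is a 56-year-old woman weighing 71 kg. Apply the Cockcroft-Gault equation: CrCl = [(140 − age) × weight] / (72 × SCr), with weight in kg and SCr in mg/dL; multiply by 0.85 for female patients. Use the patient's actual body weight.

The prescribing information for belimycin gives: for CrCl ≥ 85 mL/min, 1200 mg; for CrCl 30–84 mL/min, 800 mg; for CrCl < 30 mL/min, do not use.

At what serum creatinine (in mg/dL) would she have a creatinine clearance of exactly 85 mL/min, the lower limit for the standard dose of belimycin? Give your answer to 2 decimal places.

Standard dose requires CrCl ≥ 85 mL/min.
Set (140 − 56) × 71 × 0.85 / (72 × SCr) = 85
SCr = (140 − 56) × 71 × 0.85 / (72 × 85) = 0.828 mg/dL

0.83 mg/dL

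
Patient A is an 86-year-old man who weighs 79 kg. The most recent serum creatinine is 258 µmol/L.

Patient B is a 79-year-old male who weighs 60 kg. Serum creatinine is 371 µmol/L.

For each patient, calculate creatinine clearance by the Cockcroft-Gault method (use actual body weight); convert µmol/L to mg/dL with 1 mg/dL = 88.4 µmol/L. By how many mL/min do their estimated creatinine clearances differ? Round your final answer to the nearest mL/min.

8 mL/min

Patient A: SCr = 258 / 88.4 = 2.919 mg/dL
Patient A: CrCl = (140 − 86) × 79 / (72 × 2.919) = 4266.0 / 210.17 ≈ 20.3 mL/min
Patient B: SCr = 371 / 88.4 = 4.197 mg/dL
Patient B: CrCl = (140 − 79) × 60 / (72 × 4.197) = 3660.0 / 302.18 ≈ 12.1 mL/min
|20.3 − 12.1| = 8.2 mL/min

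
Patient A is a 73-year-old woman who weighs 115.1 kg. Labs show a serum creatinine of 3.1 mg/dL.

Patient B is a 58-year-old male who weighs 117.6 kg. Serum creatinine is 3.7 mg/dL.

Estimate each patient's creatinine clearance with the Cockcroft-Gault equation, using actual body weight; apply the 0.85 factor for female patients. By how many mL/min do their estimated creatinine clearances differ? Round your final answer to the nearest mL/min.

Patient A: CrCl = (140 − 73) × 115.1 / (72 × 3.1) × 0.85 = 7711.7 / 223.20 × 0.85 ≈ 29.4 mL/min
Patient B: CrCl = (140 − 58) × 117.6 / (72 × 3.7) = 9643.2 / 266.40 ≈ 36.2 mL/min
|29.4 − 36.2| = 6.8 mL/min

7 mL/min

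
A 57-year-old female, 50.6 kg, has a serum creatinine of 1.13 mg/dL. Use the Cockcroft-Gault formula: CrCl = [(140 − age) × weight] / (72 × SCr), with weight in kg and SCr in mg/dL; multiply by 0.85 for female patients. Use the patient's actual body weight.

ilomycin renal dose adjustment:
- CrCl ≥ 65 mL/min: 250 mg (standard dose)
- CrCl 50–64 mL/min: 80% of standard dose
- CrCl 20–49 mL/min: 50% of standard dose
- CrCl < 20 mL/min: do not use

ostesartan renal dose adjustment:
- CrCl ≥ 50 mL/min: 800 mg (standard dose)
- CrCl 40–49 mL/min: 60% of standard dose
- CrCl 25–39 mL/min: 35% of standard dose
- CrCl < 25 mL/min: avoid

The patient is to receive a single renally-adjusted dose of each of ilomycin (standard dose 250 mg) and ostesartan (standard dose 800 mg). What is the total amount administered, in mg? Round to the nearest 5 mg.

605 mg

CrCl = (140 − 57) × 50.6 / (72 × 1.13) × 0.85 = 4199.8 / 81.36 × 0.85 ≈ 43.9 mL/min
CrCl ≈ 44 mL/min.
ilomycin: 20–49 mL/min → 50% of 250 mg = 125 mg.
ostesartan: 40–49 mL/min → 60% of 800 mg = 480 mg.
Total = 125 + 480 = 605 mg.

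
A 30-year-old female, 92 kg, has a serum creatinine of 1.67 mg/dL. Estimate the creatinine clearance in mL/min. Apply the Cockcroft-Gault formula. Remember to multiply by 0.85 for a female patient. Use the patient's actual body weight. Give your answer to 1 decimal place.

71.5 mL/min

CrCl = (140 − 30) × 92 / (72 × 1.67) × 0.85 = 10120.0 / 120.24 × 0.85 ≈ 71.5 mL/min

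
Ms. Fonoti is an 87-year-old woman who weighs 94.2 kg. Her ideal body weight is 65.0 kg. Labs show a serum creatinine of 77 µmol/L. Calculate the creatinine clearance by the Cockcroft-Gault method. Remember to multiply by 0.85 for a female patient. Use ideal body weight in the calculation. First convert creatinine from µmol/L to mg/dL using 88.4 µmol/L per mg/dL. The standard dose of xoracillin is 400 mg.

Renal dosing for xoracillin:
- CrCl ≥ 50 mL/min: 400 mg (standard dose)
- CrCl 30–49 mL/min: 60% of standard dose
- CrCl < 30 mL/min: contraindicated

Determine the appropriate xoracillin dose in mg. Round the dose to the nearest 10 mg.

SCr = 77 / 88.4 = 0.871 mg/dL
CrCl = (140 − 87) × 65 / (72 × 0.871) × 0.85 = 3445.0 / 62.71 × 0.85 ≈ 46.7 mL/min
CrCl ≈ 47 mL/min → bracket 30–49 mL/min.
60% of 400 mg = 240 mg

240 mg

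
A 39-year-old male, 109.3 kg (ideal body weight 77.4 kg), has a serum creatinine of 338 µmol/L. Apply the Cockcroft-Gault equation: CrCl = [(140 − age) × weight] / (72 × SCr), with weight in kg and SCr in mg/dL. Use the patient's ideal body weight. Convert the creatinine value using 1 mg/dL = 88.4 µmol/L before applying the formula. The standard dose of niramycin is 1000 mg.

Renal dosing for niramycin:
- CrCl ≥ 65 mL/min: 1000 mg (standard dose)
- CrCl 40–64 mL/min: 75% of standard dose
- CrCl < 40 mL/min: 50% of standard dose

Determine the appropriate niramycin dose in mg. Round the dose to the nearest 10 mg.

SCr = 338 / 88.4 = 3.824 mg/dL
CrCl = (140 − 39) × 77.4 / (72 × 3.824) = 7817.4 / 275.33 ≈ 28.4 mL/min
CrCl ≈ 28 mL/min → bracket < 40 mL/min.
50% of 1000 mg = 500 mg

500 mg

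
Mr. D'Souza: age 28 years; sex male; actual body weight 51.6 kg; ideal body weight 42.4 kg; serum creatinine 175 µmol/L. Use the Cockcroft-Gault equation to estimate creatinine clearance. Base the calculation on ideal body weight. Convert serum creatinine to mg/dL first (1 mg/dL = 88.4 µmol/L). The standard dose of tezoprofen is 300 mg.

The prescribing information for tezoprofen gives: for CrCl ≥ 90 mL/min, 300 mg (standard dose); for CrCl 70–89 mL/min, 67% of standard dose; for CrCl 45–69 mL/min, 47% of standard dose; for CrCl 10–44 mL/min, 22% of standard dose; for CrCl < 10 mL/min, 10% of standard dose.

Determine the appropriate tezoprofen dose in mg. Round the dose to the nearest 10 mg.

SCr = 175 / 88.4 = 1.98 mg/dL
CrCl = (140 − 28) × 42.4 / (72 × 1.98) = 4748.8 / 142.56 ≈ 33.3 mL/min
CrCl ≈ 33 mL/min → bracket 10–44 mL/min.
22% of 300 mg = 66 mg → 70 mg

70 mg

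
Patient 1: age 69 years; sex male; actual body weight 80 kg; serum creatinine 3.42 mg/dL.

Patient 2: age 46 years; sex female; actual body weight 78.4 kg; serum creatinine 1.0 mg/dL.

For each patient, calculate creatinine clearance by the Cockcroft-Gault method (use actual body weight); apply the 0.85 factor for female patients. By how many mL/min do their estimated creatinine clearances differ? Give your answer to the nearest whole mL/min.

Patient 1: CrCl = (140 − 69) × 80 / (72 × 3.42) = 5680.0 / 246.24 ≈ 23.1 mL/min
Patient 2: CrCl = (140 − 46) × 78.4 / (72 × 1) × 0.85 = 7369.6 / 72.00 × 0.85 ≈ 87.0 mL/min
|23.1 − 87.0| = 63.9 mL/min

64 mL/min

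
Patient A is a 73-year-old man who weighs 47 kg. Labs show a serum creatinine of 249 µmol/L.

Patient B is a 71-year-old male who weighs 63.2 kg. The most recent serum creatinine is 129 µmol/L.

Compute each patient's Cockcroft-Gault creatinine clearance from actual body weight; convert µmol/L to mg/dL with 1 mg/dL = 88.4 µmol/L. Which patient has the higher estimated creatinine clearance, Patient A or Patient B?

Patient B

Patient A: SCr = 249 / 88.4 = 2.817 mg/dL
Patient A: CrCl = (140 − 73) × 47 / (72 × 2.817) = 3149.0 / 202.82 ≈ 15.5 mL/min
Patient B: SCr = 129 / 88.4 = 1.459 mg/dL
Patient B: CrCl = (140 − 71) × 63.2 / (72 × 1.459) = 4360.8 / 105.05 ≈ 41.5 mL/min
15.5 vs 41.5 mL/min → Patient B is higher.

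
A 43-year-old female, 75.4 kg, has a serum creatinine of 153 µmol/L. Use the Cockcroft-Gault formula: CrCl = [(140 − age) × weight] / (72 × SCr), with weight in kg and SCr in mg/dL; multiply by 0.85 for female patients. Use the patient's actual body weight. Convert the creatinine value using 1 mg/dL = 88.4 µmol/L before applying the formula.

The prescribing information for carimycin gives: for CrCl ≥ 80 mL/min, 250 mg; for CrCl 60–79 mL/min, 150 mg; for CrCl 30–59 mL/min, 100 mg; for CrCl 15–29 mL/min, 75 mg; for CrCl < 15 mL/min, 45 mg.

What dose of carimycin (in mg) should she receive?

SCr = 153 / 88.4 = 1.731 mg/dL
CrCl = (140 − 43) × 75.4 / (72 × 1.731) × 0.85 = 7313.8 / 124.63 × 0.85 ≈ 49.9 mL/min
CrCl ≈ 50 mL/min → bracket 30–59 mL/min.
Dose for this bracket: 100 mg.

100 mg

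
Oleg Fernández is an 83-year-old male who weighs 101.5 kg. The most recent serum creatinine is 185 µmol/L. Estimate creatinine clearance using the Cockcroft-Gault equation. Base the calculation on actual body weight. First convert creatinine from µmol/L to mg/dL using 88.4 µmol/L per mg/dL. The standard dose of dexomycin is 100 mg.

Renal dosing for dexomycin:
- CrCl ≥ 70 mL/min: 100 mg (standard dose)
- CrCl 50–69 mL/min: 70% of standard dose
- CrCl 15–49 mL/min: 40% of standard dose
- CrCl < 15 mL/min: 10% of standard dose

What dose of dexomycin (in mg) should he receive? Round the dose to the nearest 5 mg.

40 mg

SCr = 185 / 88.4 = 2.093 mg/dL
CrCl = (140 − 83) × 101.5 / (72 × 2.093) = 5785.5 / 150.70 ≈ 38.4 mL/min
CrCl ≈ 38 mL/min → bracket 15–49 mL/min.
40% of 100 mg = 40 mg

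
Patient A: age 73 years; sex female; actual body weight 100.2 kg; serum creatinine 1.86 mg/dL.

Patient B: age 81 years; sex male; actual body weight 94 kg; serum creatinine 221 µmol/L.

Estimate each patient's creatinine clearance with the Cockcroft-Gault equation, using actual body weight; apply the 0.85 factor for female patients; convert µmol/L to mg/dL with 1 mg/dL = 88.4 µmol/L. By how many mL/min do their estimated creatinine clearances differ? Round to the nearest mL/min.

Patient A: CrCl = (140 − 73) × 100.2 / (72 × 1.86) × 0.85 = 6713.4 / 133.92 × 0.85 ≈ 42.6 mL/min
Patient B: SCr = 221 / 88.4 = 2.5 mg/dL
Patient B: CrCl = (140 − 81) × 94 / (72 × 2.5) = 5546.0 / 180.00 ≈ 30.8 mL/min
|42.6 − 30.8| = 11.8 mL/min

12 mL/min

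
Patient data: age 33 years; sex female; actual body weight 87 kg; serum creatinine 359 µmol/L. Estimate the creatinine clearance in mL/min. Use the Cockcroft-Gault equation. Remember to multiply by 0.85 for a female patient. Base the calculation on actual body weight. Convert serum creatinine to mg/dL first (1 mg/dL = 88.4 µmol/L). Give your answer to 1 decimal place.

SCr = 359 / 88.4 = 4.061 mg/dL
CrCl = (140 − 33) × 87 / (72 × 4.061) × 0.85 = 9309.0 / 292.39 × 0.85 ≈ 27.1 mL/min

27.1 mL/min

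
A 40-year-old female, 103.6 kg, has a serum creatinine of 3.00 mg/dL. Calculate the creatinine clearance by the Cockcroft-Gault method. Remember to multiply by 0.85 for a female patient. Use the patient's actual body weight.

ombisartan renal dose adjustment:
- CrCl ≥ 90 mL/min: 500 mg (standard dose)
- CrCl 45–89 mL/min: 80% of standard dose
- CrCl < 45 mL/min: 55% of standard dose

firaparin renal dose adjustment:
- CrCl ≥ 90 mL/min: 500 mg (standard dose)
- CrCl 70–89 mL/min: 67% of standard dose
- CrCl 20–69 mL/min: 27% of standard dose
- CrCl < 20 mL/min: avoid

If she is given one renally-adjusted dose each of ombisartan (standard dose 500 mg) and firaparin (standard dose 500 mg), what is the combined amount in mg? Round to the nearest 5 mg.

CrCl = (140 − 40) × 103.6 / (72 × 3) × 0.85 = 10360.0 / 216.00 × 0.85 ≈ 40.8 mL/min
CrCl ≈ 41 mL/min.
ombisartan: < 45 mL/min → 55% of 500 mg = 275 mg.
firaparin: 20–69 mL/min → 27% of 500 mg = 135 mg.
Total = 275 + 135 = 410 mg.

410 mg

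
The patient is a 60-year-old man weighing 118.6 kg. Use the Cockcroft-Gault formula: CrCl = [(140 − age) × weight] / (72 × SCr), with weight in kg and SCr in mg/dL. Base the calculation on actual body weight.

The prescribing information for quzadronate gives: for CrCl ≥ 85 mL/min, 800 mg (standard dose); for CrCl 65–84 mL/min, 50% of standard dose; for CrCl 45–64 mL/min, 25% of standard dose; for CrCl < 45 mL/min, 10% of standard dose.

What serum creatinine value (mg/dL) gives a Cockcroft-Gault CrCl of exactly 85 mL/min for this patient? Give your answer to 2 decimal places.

Standard dose requires CrCl ≥ 85 mL/min.
Set (140 − 60) × 118.6 / (72 × SCr) = 85
SCr = (140 − 60) × 118.6 / (72 × 85) = 1.550 mg/dL

1.55 mg/dL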